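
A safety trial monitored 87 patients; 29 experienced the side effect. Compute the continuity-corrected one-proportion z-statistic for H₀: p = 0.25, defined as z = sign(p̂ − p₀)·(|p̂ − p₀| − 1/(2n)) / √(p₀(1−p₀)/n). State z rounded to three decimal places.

p̂ = 29/87 = 0.33333. p̂ − p₀ = 0.083333.
1/(2n) = 0.005747.
Corrected numerator: |0.083333| − 0.005747 = 0.077586.
Null standard error: √(0.25·0.75/87) = √0.002155172 = 0.046424.
z = (+)0.077586/0.046424 = 1.671.

z = 1.671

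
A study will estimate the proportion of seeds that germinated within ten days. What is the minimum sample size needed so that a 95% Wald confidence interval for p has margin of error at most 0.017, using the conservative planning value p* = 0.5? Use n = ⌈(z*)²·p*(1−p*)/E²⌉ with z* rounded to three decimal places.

n = 3324

The 95% critical value is z* = 1.960.
p*(1−p*) = 0.50·0.50 = 0.2500.
(z*)²·p*(1−p*)/E² = 3.841600·0.2500/0.000289 = 3323.183.
⌈3323.183⌉ = 3324.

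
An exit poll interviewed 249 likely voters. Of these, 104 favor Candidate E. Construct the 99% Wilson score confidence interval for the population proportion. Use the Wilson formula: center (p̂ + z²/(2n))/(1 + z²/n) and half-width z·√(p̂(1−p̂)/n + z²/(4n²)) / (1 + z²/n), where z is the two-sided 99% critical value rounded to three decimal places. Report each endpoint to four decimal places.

(0.3403, 0.4993)

Here p̂ = 104/249 = 0.41767 and z = 2.576 (z² = 6.635776).
Denominator 1 + z²/n = 1 + 6.635776/249 = 1.026650.
Center = (0.41767 + 0.013325)/1.026650 = 0.41981.
Radicand: p̂(1−p̂)/n + z²/(4n²) = 0.000976795 + 0.000026757 = 0.001003552.
Half-width = z·√(radicand)/denom = 2.576·0.031679/1.026650 = 0.07949.
Interval: 0.41981 ± 0.07949 → (0.3403, 0.4993).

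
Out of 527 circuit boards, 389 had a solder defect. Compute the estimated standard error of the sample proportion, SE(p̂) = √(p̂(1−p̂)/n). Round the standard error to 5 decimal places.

SE = 0.01915

p̂ = 389/527 = 0.73814.
p̂(1−p̂) = 0.193289.
Dividing by n and taking the root: √0.000366772 = 0.01915.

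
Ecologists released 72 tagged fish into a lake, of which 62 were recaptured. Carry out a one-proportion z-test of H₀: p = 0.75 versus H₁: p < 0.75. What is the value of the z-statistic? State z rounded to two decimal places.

With x = 62 successes in n = 72, p̂ = 0.86111.
Under H₀, SE = √(p₀(1−p₀)/n) = √(0.75·0.25/72) = √0.002604167 = 0.051031.
z = (p̂ − p₀)/SE = (0.86111 − 0.75)/0.051031 = 2.18.

z = 2.18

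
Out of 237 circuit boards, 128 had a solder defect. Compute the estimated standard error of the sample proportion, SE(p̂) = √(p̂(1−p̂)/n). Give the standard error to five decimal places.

SE = 0.03237

p̂ = 128/237 = 0.54008.
p̂(1−p̂) = 0.54008·0.45992 = 0.248394.
SE = √(0.248394/237) = 0.03237.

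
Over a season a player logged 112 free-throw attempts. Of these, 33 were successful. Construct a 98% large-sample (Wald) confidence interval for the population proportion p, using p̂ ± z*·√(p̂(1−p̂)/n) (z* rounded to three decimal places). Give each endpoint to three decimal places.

Sample proportion p̂ = 33/112 = 0.29464.
SE(p̂) = √(0.29464·0.70536/112) = 0.043077.
z* = 2.326 at the 98% level.
Margin of error: 2.326 × 0.043077 = 0.10020.
CI: 0.29464 ± 0.10020 = (0.194, 0.395).

(0.194, 0.395)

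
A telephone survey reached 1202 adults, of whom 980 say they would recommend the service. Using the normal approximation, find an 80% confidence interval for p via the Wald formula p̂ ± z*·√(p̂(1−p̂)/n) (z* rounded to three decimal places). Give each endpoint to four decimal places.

(0.8010, 0.8297)

The sample proportion is 980/1202 = 0.81531.
Standard error of p̂: √(0.150581/1202) = √0.000125275 = 0.011193.
The 80% critical value is z* = 1.282.
Margin = 1.282·0.011193 = 0.01435.
Interval: 0.81531 ± 0.01435 → (0.8010, 0.8297).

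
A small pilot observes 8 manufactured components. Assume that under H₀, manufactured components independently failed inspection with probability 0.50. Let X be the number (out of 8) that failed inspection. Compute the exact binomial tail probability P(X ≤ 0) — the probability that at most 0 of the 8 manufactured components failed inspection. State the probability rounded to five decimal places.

P = 0.00391

X ~ Binomial(n=8, p=0.50).
P(X ≤ 0) = C(8,0)·0.50^0·0.50^8.
= 0.003906 = 0.00391.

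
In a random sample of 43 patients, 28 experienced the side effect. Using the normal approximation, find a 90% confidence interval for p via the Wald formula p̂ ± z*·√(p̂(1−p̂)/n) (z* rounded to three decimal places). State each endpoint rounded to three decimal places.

(0.532, 0.771)

With x = 28 successes in n = 43, p̂ = 0.65116.
SE(p̂) = √(0.65116·0.34884/43) = 0.072681.
The 90% critical value is z* = 1.645.
Margin = 1.645·0.072681 = 0.11956.
CI: 0.65116 ± 0.11956 = (0.532, 0.771).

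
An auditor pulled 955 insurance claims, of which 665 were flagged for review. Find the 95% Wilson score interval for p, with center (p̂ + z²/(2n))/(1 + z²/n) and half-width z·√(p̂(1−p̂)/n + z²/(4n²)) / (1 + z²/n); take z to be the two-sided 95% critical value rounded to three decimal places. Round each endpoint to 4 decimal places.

p̂ = 665/955 = 0.69634; z = 1.960, so z² = 3.841600.
1 + z²/n = 1.004023.
Adjusted center: (0.69634 + z²/(2n))/1.004023 = 0.69555.
Radicand: p̂(1−p̂)/n + z²/(4n²) = 0.000221416 + 0.000001053 = 0.000222469.
Half-width = z·√(radicand)/denom = 1.960·0.014915/1.004023 = 0.02912.
CI: 0.69555 ± 0.02912 = (0.6664, 0.7247).

(0.6664, 0.7247)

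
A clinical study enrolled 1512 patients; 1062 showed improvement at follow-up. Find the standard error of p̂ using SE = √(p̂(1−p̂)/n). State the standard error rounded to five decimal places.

SE = 0.01176

With x = 1062 successes in n = 1512, p̂ = 0.70238.
p̂(1−p̂) = 0.209042.
SE = √(0.209042/1512) = √0.000138255 = 0.01176.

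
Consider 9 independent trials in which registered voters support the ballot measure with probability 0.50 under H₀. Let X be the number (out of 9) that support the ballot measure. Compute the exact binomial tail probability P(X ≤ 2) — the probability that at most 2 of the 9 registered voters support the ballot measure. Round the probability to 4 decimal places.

X ~ Binomial(n=9, p=0.50).
P(X ≤ 2) = C(9,0)·0.50^0·0.50^9 + C(9,1)·0.50^1·0.50^8 + C(9,2)·0.50^2·0.50^7.
= 0.001953 + 0.017578 + 0.070312 = 0.0898.

P = 0.0898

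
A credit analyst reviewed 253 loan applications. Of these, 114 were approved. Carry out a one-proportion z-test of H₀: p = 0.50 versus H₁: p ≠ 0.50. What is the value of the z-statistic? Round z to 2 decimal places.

The sample proportion is 114/253 = 0.45059.
Null standard error: √(0.50·0.50/253) = √0.000988142 = 0.031435.
Test statistic: z = -0.04941/0.031435 = -1.57.

z = -1.57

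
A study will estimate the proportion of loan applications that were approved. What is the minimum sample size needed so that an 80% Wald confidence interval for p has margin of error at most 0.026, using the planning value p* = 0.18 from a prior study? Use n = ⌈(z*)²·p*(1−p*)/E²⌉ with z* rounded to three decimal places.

The 80% critical value is z* = 1.282.
p*(1−p*) = 0.1476.
Required n before rounding: 1.643524 × 0.1476 / 0.026² = 358.852.
⌈358.852⌉ = 359.

n = 359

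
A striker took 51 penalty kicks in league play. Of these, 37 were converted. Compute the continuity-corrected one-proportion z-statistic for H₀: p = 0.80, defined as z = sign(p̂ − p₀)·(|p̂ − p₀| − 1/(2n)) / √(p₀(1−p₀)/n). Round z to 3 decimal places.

Sample proportion p̂ = 37/51 = 0.72549. p̂ − p₀ = -0.074510.
Continuity correction 1/(2n) = 1/102 = 0.009804.
Corrected numerator: |-0.074510| − 0.009804 = 0.064706.
SE₀ = √(0.80·0.20/51) = 0.056011.
z = −0.064706/0.056011 = -1.155.

z = -1.155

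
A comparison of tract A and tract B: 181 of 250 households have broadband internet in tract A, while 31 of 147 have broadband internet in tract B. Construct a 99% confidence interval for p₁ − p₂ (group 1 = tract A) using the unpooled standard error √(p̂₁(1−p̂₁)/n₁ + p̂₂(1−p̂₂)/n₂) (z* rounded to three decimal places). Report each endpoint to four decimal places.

(0.3999, 0.6263)

p̂₁ = 0.72400, p̂₂ = 0.21088, so the observed difference is 0.51312.
SE = √(0.000799296 + 0.001132055) = √0.001931351 = 0.043947.
For 99% confidence, z* = 2.576. Margin = 2.576·0.043947 = 0.11321.
So the interval runs from 0.3999 to 0.6263.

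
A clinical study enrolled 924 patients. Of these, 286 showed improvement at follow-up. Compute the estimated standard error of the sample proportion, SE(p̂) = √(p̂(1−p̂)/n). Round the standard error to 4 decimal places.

With x = 286 successes in n = 924, p̂ = 0.30952.
p̂(1−p̂) = 0.30952·0.69048 = 0.213717.
SE = √(0.213717/924) = √0.000231295 = 0.0152.

SE = 0.0152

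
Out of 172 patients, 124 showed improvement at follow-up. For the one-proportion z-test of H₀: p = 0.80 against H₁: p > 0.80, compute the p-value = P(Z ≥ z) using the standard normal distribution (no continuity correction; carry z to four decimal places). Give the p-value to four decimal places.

Sample proportion p̂ = 124/172 = 0.72093.
Under H₀, SE = √(p₀(1−p₀)/n) = √(0.80·0.20/172) = √0.000930233 = 0.030500.
Test statistic (full precision, shown to 4 dp): z = (124/172 − 0.80)/SE₀ ≈ -2.5925.
From the standard normal, P(Z ≥ z) = 0.9952.

p-value = 0.9952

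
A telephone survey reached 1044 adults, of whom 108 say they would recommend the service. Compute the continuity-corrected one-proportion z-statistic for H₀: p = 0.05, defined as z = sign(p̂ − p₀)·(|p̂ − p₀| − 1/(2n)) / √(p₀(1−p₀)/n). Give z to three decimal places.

p̂ = 108/1044 = 0.10345. p̂ − p₀ = 0.053448.
1/(2n) = 0.000479.
Corrected numerator: |0.053448| − 0.000479 = 0.052969.
Under H₀, SE = √(p₀(1−p₀)/n) = √(0.05·0.95/1044) = √0.000045498 = 0.006745.
z = (+)0.052969/0.006745 = 7.853.

z = 7.853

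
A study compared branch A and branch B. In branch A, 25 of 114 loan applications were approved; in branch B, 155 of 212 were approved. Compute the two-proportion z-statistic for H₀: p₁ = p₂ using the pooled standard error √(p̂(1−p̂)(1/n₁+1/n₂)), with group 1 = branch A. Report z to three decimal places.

p̂₁ = 25/114 = 0.21930, p̂₂ = 155/212 = 0.73113.
Pooled p̂ = (25+155)/(114+212) = 180/326 = 0.55215.
Pooled SE = √[0.2472807·0.01348891] ≈ 0.057754.
z = (p̂₁ − p̂₂)/SE = (0.21930 − 0.73113)/0.057754 = -0.51183/0.057754 = -8.862.

z = -8.862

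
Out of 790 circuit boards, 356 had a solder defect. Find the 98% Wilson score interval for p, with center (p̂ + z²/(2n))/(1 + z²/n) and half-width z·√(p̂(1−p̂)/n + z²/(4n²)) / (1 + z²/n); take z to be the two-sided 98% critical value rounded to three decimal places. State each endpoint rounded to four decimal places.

p̂ = 356/790 = 0.45063; z = 2.326, so z² = 5.410276.
1 + z²/n = 1.006848.
Center = (0.45063 + 0.003424)/1.006848 = 0.45097.
Radicand: p̂(1−p̂)/n + z²/(4n²) = 0.000313371 + 0.000002167 = 0.000315538.
Half-width = 2.326·√0.000315538/1.006848 = 0.04104.
Interval: 0.45097 ± 0.04104 → (0.4099, 0.4920).

(0.4099, 0.4920)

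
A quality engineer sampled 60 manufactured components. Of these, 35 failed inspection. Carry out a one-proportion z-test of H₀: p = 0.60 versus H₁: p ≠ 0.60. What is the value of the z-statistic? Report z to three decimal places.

z = -0.264

p̂ = 35/60 = 0.58333.
Under H₀, SE = √(p₀(1−p₀)/n) = √(0.60·0.40/60) = √0.004000000 = 0.063246.
z = (0.58333 − 0.60)/0.063246 = -0.01667/0.063246 = -0.264.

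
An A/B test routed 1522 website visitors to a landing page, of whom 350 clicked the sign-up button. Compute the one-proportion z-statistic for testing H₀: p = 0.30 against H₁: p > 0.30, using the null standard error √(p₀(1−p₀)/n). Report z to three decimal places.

With x = 350 successes in n = 1522, p̂ = 0.22996.
Null standard error: √(0.30·0.70/1522) = √0.000137976 = 0.011746.
z = (p̂ − p₀)/SE = (0.22996 − 0.30)/0.011746 = -5.963.

z = -5.963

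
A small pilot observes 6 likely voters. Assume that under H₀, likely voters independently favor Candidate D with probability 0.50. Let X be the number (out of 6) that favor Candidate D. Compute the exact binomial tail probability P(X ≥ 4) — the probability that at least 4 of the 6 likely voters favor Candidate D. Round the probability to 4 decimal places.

P = 0.3438

X is binomial with n = 6 and p = 0.50.
P(X ≥ 4) = C(6,4)·0.50^4·0.50^2 + C(6,5)·0.50^5·0.50^1 + C(6,6)·0.50^6·0.50^0.
= 0.234375 + 0.093750 + 0.015625 = 0.3438.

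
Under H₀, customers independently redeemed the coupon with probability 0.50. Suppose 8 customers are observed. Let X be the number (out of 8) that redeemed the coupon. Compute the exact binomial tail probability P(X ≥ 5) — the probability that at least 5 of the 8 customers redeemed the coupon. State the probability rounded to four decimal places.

X is binomial with n = 8 and p = 0.50.
P(X ≥ 5) = C(8,5)·0.50^5·0.50^3 + C(8,6)·0.50^6·0.50^2 + C(8,7)·0.50^7·0.50^1 + C(8,8)·0.50^8·0.50^0.
= 0.218750 + 0.109375 + 0.031250 + 0.003906 = 0.3633.

P = 0.3633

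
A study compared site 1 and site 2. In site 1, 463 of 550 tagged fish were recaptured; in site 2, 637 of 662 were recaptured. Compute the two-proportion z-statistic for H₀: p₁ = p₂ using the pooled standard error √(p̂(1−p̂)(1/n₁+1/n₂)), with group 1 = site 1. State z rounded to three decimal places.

Sample proportions: p̂₁ = 463/550 = 0.84182 and p̂₂ = 637/662 = 0.96224.
Pooled p̂ = (463+637)/(550+662) = 1100/1212 = 0.90759.
Pooled SE = √[0.0838698·0.00332876] ≈ 0.016709.
z = -0.12042/0.016709 = -7.207.

z = -7.207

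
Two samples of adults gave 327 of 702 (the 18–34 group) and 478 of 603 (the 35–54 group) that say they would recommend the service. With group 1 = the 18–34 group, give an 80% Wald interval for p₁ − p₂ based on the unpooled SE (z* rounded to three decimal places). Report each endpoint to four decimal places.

p̂₁ = 327/702 = 0.46581, p̂₂ = 478/603 = 0.79270; p̂₁ − p̂₂ = -0.32689.
SE = √(0.000354460 + 0.000272512) = √0.000626972 = 0.025039.
z* = 1.282 at the 80% level. Margin = 1.282·0.025039 = 0.03210.
So the interval runs from -0.3590 to -0.2948.

(-0.3590, -0.2948)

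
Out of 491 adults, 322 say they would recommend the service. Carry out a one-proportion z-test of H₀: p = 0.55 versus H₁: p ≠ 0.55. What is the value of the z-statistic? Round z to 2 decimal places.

z = 4.71

With x = 322 successes in n = 491, p̂ = 0.65580.
SE₀ = √(0.55·0.45/491) = 0.022452.
z = (p̂ − p₀)/SE = (0.65580 − 0.55)/0.022452 = 4.71.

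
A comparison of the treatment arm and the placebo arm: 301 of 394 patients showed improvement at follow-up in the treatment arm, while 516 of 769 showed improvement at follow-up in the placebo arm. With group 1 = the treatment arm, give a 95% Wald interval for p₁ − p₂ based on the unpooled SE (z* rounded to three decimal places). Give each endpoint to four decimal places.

(0.0395, 0.1464)

p̂₁ = 0.76396, p̂₂ = 0.67100, so the observed difference is 0.09296.
Unpooled SE = √(p̂₁(1−p̂₁)/n₁ + p̂₂(1−p̂₂)/n₂) = √(0.000457679 + 0.000287072) = 0.027290.
The 95% critical value is z* = 1.960. Margin of error = 0.05349.
CI: 0.09296 ± 0.05349 = (0.0395, 0.1464).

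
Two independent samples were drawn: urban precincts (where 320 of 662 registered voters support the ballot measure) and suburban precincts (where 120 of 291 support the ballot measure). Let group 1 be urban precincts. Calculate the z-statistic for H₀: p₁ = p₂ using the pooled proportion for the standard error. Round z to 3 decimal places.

Sample proportions: p̂₁ = 320/662 = 0.48338 and p̂₂ = 120/291 = 0.41237.
Pooled p̂ = (320+120)/(662+291) = 440/953 = 0.46170.
Pooled SE = √[0.2485331·0.00494700] ≈ 0.035064.
z = 0.07101/0.035064 = 2.025.

z = 2.025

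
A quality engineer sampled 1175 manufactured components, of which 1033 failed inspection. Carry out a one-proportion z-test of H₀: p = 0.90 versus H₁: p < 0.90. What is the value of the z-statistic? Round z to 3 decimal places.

z = -2.382

The sample proportion is 1033/1175 = 0.87915.
Null standard error: √(0.90·0.10/1175) = √0.000076596 = 0.008752.
Test statistic: z = -0.02085/0.008752 = -2.382.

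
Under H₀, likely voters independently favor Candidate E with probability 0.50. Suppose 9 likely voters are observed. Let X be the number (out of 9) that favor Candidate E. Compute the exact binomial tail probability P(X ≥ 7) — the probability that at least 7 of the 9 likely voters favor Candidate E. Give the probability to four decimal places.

X is binomial with n = 9 and p = 0.50.
P(X ≥ 7) = C(9,7)·0.50^7·0.50^2 + C(9,8)·0.50^8·0.50^1 + C(9,9)·0.50^9·0.50^0.
= 0.070312 + 0.017578 + 0.001953 = 0.0898.

P = 0.0898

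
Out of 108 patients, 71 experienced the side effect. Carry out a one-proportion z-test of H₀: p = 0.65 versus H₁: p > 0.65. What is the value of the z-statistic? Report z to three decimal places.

p̂ = 71/108 = 0.65741.
Null standard error: √(0.65·0.35/108) = √0.002106481 = 0.045896.
Test statistic: z = 0.00741/0.045896 = 0.161.

z = 0.161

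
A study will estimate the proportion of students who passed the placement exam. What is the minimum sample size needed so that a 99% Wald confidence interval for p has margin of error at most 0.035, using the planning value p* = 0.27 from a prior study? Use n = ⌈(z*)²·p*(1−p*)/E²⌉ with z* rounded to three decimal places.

n = 1068

For 99% confidence, z* = 2.576.
p*(1−p*) = 0.27·0.73 = 0.1971.
Required n before rounding: 6.635776 × 0.1971 / 0.035² = 1067.683.
Rounding up, n = 1068.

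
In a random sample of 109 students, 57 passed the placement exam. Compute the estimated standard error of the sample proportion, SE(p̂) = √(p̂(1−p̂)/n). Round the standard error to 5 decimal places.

SE = 0.04784

The sample proportion is 57/109 = 0.52294.
p̂(1−p̂) = 0.249474.
SE = √(0.249474/109) = √0.002288752 = 0.04784.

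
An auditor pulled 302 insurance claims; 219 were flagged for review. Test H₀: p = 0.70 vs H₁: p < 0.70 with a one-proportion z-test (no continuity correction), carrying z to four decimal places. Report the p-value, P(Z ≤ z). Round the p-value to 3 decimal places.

p-value = 0.830

Sample proportion p̂ = 219/302 = 0.72517.
Null standard error: √(0.70·0.30/302) = √0.000695364 = 0.026370.
z = (p̂ − p₀)/SE = (219/302 − 0.70)/0.026370 ≈ 0.9543.
From the standard normal, P(Z ≤ z) = 0.830.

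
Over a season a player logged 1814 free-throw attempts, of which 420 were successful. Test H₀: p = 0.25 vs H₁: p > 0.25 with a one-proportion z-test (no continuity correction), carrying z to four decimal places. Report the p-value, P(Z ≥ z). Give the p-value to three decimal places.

The sample proportion is 420/1814 = 0.23153.
SE₀ = √(0.25·0.75/1814) = 0.010167.
Test statistic (full precision, shown to 4 dp): z = (420/1814 − 0.25)/SE₀ ≈ -1.8165.
p-value = P(Z ≥ z) with z = -1.8165 → 0.965.

p-value = 0.965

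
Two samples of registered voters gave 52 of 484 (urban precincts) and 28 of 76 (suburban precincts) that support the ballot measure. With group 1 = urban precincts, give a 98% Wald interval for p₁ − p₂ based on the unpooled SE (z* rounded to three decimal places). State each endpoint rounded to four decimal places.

(-0.3938, -0.1282)

p̂₁ = 0.10744, p̂₂ = 0.36842, so the observed difference is -0.26098.
Unpooled SE = √(p̂₁(1−p̂₁)/n₁ + p̂₂(1−p̂₂)/n₂) = √(0.000198130 + 0.003061671) = 0.057095.
The 98% critical value is z* = 2.326. Margin of error = 0.13280.
Interval: -0.26098 ± 0.13280 → (-0.3938, -0.1282).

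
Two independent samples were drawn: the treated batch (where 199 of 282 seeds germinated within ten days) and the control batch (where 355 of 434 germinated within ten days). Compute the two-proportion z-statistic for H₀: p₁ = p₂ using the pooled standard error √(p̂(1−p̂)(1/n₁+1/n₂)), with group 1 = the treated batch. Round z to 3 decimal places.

z = -3.509

p̂₁ = 199/282 = 0.70567, p̂₂ = 355/434 = 0.81797.
Pooling: p̂ = 554/716 = 0.77374.
Pooled SE = √[0.1750648·0.00585025] ≈ 0.032003.
z = -0.11230/0.032003 = -3.509.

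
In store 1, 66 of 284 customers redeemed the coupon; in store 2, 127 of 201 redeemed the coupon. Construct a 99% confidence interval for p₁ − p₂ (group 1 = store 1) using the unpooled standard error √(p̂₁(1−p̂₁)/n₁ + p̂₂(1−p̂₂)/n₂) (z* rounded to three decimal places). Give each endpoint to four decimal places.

p̂₁ = 66/284 = 0.23239, p̂₂ = 127/201 = 0.63184; p̂₁ − p̂₂ = -0.39945.
SE = √(0.000628124 + 0.001157304) = √0.001785428 = 0.042254.
For 99% confidence, z* = 2.576. Margin = 2.576·0.042254 = 0.10885.
Interval: -0.39945 ± 0.10885 → (-0.5083, -0.2906).

(-0.5083, -0.2906)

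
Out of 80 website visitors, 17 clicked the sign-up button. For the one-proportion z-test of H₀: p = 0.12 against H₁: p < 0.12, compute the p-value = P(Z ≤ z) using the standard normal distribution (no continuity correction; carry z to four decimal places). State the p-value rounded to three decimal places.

p̂ = 17/80 = 0.21250.
Under H₀, SE = √(p₀(1−p₀)/n) = √(0.12·0.88/80) = √0.001320000 = 0.036332.
Test statistic (full precision, shown to 4 dp): z = (17/80 − 0.12)/SE₀ ≈ 2.5460.
From the standard normal, P(Z ≤ z) = 0.995.

p-value = 0.995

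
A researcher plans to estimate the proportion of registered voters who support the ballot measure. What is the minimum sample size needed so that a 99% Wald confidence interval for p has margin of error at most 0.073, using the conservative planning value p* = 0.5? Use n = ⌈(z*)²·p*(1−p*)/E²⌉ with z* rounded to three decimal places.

n = 312

For 99% confidence, z* = 2.576.
p*(1−p*) = 0.50·0.50 = 0.2500.
Required n before rounding: 6.635776 × 0.2500 / 0.073² = 311.305.
Rounding up, n = 312.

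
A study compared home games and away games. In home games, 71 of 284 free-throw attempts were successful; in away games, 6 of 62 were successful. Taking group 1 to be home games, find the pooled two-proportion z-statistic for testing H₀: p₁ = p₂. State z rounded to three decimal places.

p̂₁ = 71/284 = 0.25000, p̂₂ = 6/62 = 0.09677.
Pooled p̂ = (71+6)/(284+62) = 77/346 = 0.22254.
Pooled SE = √[0.1730178·0.01965016] ≈ 0.058308.
z = 0.15323/0.058308 = 2.628.

z = 2.628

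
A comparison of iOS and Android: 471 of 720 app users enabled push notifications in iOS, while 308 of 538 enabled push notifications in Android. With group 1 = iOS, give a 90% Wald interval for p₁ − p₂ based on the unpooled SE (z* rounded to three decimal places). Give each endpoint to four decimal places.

(0.0361, 0.1273)

p̂₁ = 471/720 = 0.65417, p̂₂ = 308/538 = 0.57249; p̂₁ − p̂₂ = 0.08168.
Unpooled SE = √(p̂₁(1−p̂₁)/n₁ + p̂₂(1−p̂₂)/n₂) = √(0.000314212 + 0.000454917) = 0.027733.
z* = 1.645 at the 90% level. Margin = 1.645·0.027733 = 0.04562.
Interval: 0.08168 ± 0.04562 → (0.0361, 0.1273).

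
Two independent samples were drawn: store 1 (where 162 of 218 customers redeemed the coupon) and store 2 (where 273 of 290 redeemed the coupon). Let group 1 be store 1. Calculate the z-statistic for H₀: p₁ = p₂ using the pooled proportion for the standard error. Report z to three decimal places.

z = -6.305

p̂₁ = 162/218 = 0.74312, p̂₂ = 273/290 = 0.94138.
Pooled p̂ = (162+273)/(218+290) = 435/508 = 0.85630.
Pooled SE = √[0.1230509·0.00803543] ≈ 0.031445.
z = (p̂₁ − p̂₂)/SE = (0.74312 − 0.94138)/0.031445 = -0.19826/0.031445 = -6.305.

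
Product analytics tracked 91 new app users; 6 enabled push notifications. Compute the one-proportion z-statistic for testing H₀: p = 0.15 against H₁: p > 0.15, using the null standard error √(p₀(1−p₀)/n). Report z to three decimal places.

z = -2.246

With x = 6 successes in n = 91, p̂ = 0.06593.
Under H₀, SE = √(p₀(1−p₀)/n) = √(0.15·0.85/91) = √0.001401099 = 0.037431.
z = (0.06593 − 0.15)/0.037431 = -0.08407/0.037431 = -2.246.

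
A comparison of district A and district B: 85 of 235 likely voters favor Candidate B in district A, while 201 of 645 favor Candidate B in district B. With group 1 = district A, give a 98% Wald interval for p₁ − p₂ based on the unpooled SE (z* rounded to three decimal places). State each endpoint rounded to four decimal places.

p̂₁ = 0.36170, p̂₂ = 0.31163, so the observed difference is 0.05007.
SE = √(0.000982441 + 0.000332583) = √0.001315024 = 0.036263.
The 98% critical value is z* = 2.326. Margin = 2.326·0.036263 = 0.08435.
So the interval runs from -0.0343 to 0.1344.

(-0.0343, 0.1344)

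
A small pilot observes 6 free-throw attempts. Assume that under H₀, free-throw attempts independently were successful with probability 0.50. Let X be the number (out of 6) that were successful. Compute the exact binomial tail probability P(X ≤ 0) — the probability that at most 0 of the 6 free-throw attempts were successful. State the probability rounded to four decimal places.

X is binomial with n = 6 and p = 0.50.
P(X ≤ 0) = C(6,0)·0.50^0·0.50^6.
= 0.015625 = 0.0156.

P = 0.0156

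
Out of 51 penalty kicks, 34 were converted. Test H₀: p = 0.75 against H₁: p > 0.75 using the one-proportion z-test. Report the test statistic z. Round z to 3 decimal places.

p̂ = 34/51 = 0.66667.
Null standard error: √(0.75·0.25/51) = √0.003676471 = 0.060634.
z = (p̂ − p₀)/SE = (0.66667 − 0.75)/0.060634 = -1.374.

z = -1.374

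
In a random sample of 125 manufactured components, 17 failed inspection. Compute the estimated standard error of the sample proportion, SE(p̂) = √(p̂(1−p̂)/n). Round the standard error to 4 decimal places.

SE = 0.0307

Sample proportion p̂ = 17/125 = 0.13600.
p̂(1−p̂) = 0.13600·0.86400 = 0.117504.
SE = √(0.117504/125) = √0.000940032 = 0.0307.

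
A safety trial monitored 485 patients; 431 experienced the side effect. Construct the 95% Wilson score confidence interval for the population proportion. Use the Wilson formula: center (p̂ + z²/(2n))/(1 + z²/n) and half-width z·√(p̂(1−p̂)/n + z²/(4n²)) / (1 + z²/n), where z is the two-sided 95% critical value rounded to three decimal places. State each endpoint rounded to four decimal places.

p̂ = 431/485 = 0.88866; z = 1.960, so z² = 3.841600.
Denominator 1 + z²/n = 1 + 3.841600/485 = 1.007921.
Center = (0.88866 + 0.003960)/1.007921 = 0.88561.
Radicand: p̂(1−p̂)/n + z²/(4n²) = 0.000204007 + 0.000004083 = 0.000208090.
Half-width = z·√(radicand)/denom = 1.960·0.014425/1.007921 = 0.02805.
CI: 0.88561 ± 0.02805 = (0.8576, 0.9137).

(0.8576, 0.9137)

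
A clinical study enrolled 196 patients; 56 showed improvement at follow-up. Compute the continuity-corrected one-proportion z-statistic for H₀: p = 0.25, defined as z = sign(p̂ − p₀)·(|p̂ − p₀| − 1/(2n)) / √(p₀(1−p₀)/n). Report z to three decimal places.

The sample proportion is 56/196 = 0.28571. p̂ − p₀ = 0.035714.
1/(2n) = 0.002551.
Corrected numerator: |0.035714| − 0.002551 = 0.033163.
Null standard error: √(0.25·0.75/196) = √0.000956633 = 0.030929.
z = +0.033163/0.030929 = 1.072.

z = 1.072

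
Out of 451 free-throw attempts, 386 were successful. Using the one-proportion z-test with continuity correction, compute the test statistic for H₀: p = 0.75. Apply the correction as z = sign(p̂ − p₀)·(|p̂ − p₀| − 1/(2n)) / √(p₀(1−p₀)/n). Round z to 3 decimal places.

Sample proportion p̂ = 386/451 = 0.85588. p̂ − p₀ = 0.105876.
1/(2n) = 0.001109.
Corrected numerator: |0.105876| − 0.001109 = 0.104767.
SE₀ = √(0.75·0.25/451) = 0.020390.
z = (+)0.104767/0.020390 = 5.138.

z = 5.138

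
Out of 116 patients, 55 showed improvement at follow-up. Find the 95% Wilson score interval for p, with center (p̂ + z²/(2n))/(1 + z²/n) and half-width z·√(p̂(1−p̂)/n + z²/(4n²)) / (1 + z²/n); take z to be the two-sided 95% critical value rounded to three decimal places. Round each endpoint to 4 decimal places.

Here p̂ = 55/116 = 0.47414 and z = 1.960 (z² = 3.841600).
1 + z²/n = 1.033117.
Center = (0.47414 + 0.016559)/1.033117 = 0.47497.
Radicand: p̂(1−p̂)/n + z²/(4n²) = 0.002149406 + 0.000071373 = 0.002220779.
Half-width = z·√(radicand)/denom = 1.960·0.047125/1.033117 = 0.08940.
Interval: 0.47497 ± 0.08940 → (0.3856, 0.5644).

(0.3856, 0.5644)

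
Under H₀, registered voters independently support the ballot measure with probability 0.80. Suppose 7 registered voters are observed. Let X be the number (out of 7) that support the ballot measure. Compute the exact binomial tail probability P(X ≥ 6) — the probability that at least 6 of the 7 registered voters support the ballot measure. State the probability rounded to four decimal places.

P = 0.5767

X ~ Binomial(n=7, p=0.80).
P(X ≥ 6) = C(7,6)·0.80^6·0.20^1 + C(7,7)·0.80^7·0.20^0.
= 0.367002 + 0.209715 = 0.5767.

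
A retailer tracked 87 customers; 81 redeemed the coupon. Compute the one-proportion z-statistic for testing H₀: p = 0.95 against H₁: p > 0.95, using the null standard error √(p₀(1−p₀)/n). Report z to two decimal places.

With x = 81 successes in n = 87, p̂ = 0.93103.
SE₀ = √(0.95·0.05/87) = 0.023366.
Test statistic: z = -0.01897/0.023366 = -0.81.

z = -0.81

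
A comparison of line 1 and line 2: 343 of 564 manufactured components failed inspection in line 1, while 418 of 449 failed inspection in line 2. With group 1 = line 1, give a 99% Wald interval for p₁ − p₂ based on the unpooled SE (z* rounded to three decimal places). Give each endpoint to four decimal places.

p̂₁ = 0.60816, p̂₂ = 0.93096, so the observed difference is -0.32280.
SE = √(0.000422522 + 0.000143153) = √0.000565675 = 0.023784.
The 99% critical value is z* = 2.576. Margin = 2.576·0.023784 = 0.06127.
CI: -0.32280 ± 0.06127 = (-0.3841, -0.2615).

(-0.3841, -0.2615)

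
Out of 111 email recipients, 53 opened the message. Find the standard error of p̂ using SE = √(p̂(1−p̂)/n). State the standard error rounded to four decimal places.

SE = 0.0474

Sample proportion p̂ = 53/111 = 0.47748.
p̂(1−p̂) = 0.47748·0.52252 = 0.249493.
Dividing by n and taking the root: √0.002247685 = 0.0474.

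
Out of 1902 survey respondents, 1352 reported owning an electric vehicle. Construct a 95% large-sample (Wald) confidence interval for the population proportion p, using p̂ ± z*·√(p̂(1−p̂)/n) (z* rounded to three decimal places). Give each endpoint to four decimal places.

Sample proportion p̂ = 1352/1902 = 0.71083.
Standard error of p̂: √(0.205550/1902) = √0.000108071 = 0.010396.
z* = 1.960 at the 95% level.
Margin of error: 1.960 × 0.010396 = 0.02038.
CI: 0.71083 ± 0.02038 = (0.6905, 0.7312).

(0.6905, 0.7312)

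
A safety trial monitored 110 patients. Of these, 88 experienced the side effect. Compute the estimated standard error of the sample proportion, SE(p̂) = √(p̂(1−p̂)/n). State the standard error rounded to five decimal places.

SE = 0.03814

p̂ = 88/110 = 0.80000.
p̂(1−p̂) = 0.160000.
SE = √(0.160000/110) = √0.001454545 = 0.03814.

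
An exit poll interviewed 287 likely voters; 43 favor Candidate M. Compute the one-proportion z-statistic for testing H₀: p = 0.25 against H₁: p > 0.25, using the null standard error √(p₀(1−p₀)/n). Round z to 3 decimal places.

z = -3.919

The sample proportion is 43/287 = 0.14983.
SE₀ = √(0.25·0.75/287) = 0.025560.
Test statistic: z = -0.10017/0.025560 = -3.919.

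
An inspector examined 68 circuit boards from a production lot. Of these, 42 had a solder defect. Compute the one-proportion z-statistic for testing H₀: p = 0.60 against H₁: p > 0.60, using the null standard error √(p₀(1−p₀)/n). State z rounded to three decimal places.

z = 0.297

With x = 42 successes in n = 68, p̂ = 0.61765.
Null standard error: √(0.60·0.40/68) = √0.003529412 = 0.059409.
z = (0.61765 − 0.60)/0.059409 = 0.01765/0.059409 = 0.297.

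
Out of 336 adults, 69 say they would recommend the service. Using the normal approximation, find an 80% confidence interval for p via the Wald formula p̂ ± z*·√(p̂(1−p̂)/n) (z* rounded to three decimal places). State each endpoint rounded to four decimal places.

(0.1771, 0.2336)

The sample proportion is 69/336 = 0.20536.
SE(p̂) = √(0.20536·0.79464/336) = 0.022038.
z* = 1.282 at the 80% level.
Margin of error: 1.282 × 0.022038 = 0.02825.
So the interval runs from 0.1771 to 0.2336.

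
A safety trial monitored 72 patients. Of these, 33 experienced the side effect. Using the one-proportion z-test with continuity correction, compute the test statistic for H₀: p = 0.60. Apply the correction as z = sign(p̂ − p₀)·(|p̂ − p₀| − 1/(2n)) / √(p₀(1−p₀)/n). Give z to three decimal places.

z = -2.333

Sample proportion p̂ = 33/72 = 0.45833. p̂ − p₀ = -0.141667.
Continuity correction 1/(2n) = 1/144 = 0.006944.
Corrected numerator: |-0.141667| − 0.006944 = 0.134723.
Under H₀, SE = √(p₀(1−p₀)/n) = √(0.60·0.40/72) = √0.003333333 = 0.057735.
z = −0.134723/0.057735 = -2.333.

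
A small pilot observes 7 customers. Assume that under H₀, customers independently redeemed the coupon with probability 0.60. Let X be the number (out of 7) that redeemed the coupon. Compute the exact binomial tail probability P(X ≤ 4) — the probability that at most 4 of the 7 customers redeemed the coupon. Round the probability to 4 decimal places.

X ~ Binomial(n=7, p=0.60).
P(X ≤ 4) = Σ_{j=0}^{4} C(7,j)·0.60^j·0.40^{7−j}.
= 0.001638 + 0.017203 + 0.077414 + 0.193536 + 0.290304 = 0.5801.

P = 0.5801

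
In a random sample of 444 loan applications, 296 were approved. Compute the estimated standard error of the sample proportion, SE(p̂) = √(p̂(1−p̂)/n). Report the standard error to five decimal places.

Sample proportion p̂ = 296/444 = 0.66667.
p̂(1−p̂) = 0.222221.
SE = √(0.222221/444) = 0.02237.

SE = 0.02237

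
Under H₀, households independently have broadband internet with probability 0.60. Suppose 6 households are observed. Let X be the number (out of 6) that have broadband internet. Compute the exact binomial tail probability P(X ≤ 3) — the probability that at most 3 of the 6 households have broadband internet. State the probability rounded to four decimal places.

X ~ Binomial(n=6, p=0.60).
P(X ≤ 3) = C(6,0)·0.60^0·0.40^6 + C(6,1)·0.60^1·0.40^5 + C(6,2)·0.60^2·0.40^4 + C(6,3)·0.60^3·0.40^3.
= 0.004096 + 0.036864 + 0.138240 + 0.276480 = 0.4557.

P = 0.4557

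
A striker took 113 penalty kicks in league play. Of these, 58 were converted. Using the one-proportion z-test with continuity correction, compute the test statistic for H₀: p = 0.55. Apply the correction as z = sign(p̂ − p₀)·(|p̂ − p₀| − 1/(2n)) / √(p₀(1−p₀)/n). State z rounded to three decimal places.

z = -0.690

p̂ = 58/113 = 0.51327. p̂ − p₀ = -0.036726.
1/(2n) = 0.004425.
Corrected numerator: |-0.036726| − 0.004425 = 0.032301.
Null standard error: √(0.55·0.45/113) = √0.002190265 = 0.046800.
z = −0.032301/0.046800 = -0.690.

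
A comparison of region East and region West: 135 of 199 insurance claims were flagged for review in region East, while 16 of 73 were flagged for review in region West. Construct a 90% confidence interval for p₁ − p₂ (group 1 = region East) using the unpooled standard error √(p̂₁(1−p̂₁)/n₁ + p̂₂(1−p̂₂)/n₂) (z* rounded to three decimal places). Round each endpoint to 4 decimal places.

p̂₁ = 0.67839, p̂₂ = 0.21918, so the observed difference is 0.45921.
SE = √(0.001096363 + 0.002344371) = √0.003440734 = 0.058658.
z* = 1.645 at the 90% level. Margin of error = 0.09649.
CI: 0.45921 ± 0.09649 = (0.3627, 0.5557).

(0.3627, 0.5557)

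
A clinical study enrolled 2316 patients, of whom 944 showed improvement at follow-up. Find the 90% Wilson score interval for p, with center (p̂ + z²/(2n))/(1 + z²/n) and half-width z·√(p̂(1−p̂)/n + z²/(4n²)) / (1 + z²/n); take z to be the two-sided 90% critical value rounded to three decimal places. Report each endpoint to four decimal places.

Here p̂ = 944/2316 = 0.40760 and z = 1.645 (z² = 2.706025).
Denominator 1 + z²/n = 1 + 2.706025/2316 = 1.001168.
Adjusted center: (0.40760 + z²/(2n))/1.001168 = 0.40771.
Radicand: p̂(1−p̂)/n + z²/(4n²) = 0.000104258 + 0.000000126 = 0.000104384.
Half-width = z·√(radicand)/denom = 1.645·0.010217/1.001168 = 0.01679.
So the interval runs from 0.3909 to 0.4245.

(0.3909, 0.4245)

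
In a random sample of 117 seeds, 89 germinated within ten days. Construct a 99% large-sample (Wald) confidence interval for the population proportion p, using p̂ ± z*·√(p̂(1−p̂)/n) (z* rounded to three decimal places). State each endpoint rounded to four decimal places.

(0.6591, 0.8623)

With x = 89 successes in n = 117, p̂ = 0.76068.
Standard error of p̂: √(0.182044/117) = √0.001555931 = 0.039445.
For 99% confidence, z* = 2.576.
Margin of error: 2.576 × 0.039445 = 0.10161.
CI: 0.76068 ± 0.10161 = (0.6591, 0.8623).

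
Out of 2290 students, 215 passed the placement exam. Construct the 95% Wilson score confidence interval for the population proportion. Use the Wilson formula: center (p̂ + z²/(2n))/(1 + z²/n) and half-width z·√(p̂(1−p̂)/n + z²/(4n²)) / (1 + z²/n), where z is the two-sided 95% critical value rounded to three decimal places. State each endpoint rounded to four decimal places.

p̂ = 215/2290 = 0.09389; z = 1.960, so z² = 3.841600.
Denominator 1 + z²/n = 1 + 3.841600/2290 = 1.001678.
Adjusted center: (0.09389 + z²/(2n))/1.001678 = 0.09457.
Radicand: p̂(1−p̂)/n + z²/(4n²) = 0.000037149 + 0.000000183 = 0.000037332.
Half-width = 1.960·√0.000037332/1.001678 = 0.01196.
CI: 0.09457 ± 0.01196 = (0.0826, 0.1065).

(0.0826, 0.1065)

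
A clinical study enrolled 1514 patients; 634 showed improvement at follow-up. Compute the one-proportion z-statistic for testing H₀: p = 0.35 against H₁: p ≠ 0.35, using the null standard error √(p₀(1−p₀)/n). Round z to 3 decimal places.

z = 5.609

With x = 634 successes in n = 1514, p̂ = 0.41876.
Under H₀, SE = √(p₀(1−p₀)/n) = √(0.35·0.65/1514) = √0.000150264 = 0.012258.
z = (0.41876 − 0.35)/0.012258 = 0.06876/0.012258 = 5.609.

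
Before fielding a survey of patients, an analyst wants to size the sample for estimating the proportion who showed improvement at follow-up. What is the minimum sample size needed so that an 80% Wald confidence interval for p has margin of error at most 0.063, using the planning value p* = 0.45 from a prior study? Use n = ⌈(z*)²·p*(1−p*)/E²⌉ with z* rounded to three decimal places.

n = 103

For 80% confidence, z* = 1.282.
p*(1−p*) = 0.2475.
Required n before rounding: 1.643524 × 0.2475 / 0.063² = 102.487.
⌈102.487⌉ = 103.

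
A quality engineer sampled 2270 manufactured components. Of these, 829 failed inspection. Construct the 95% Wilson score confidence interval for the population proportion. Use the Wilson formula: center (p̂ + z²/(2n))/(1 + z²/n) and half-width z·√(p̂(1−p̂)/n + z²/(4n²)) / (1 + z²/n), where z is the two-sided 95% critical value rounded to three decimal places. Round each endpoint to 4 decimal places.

(0.3456, 0.3852)

Here p̂ = 829/2270 = 0.36520 and z = 1.960 (z² = 3.841600).
1 + z²/n = 1.001692.
Adjusted center: (0.36520 + z²/(2n))/1.001692 = 0.36543.
Radicand: p̂(1−p̂)/n + z²/(4n²) = 0.000102127 + 0.000000186 = 0.000102313.
Half-width = 1.960·√0.000102313/1.001692 = 0.01979.
CI: 0.36543 ± 0.01979 = (0.3456, 0.3852).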